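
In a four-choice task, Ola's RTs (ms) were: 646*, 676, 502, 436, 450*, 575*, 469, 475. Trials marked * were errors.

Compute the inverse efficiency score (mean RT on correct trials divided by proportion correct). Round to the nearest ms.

Correct trials (n=5): 676, 502, 436, 469, 475
Mean correct RT = 2558/5 = 511.6000 ms
Proportion correct = 5/8
IES = 511.6000 / (5/8) = 818.560 ms

819 ms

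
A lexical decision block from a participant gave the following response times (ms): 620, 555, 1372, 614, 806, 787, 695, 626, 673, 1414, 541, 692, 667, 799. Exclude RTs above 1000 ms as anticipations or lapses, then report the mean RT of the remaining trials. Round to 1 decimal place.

Excluded: 1372, 1414
Retained (n=12): Σ = 8075
Mean = 8075/12 = 672.9167

672.9 ms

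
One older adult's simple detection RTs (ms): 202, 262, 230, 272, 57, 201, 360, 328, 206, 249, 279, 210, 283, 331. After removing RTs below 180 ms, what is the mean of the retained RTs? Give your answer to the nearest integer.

Excluded: 57
Retained (n=13): Σ = 3413
Mean = 3413/13 = 262.5385

263 ms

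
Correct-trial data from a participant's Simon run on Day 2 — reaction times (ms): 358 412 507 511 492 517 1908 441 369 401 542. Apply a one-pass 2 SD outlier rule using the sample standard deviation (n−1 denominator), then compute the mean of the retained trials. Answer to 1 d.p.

n = 11, ΣRT = 6458, M = 587.091
Σ(x−M)² = 1959668.91; s = √(1959668.91/10) = 442.681
Cutoffs: 587.091 ± 2·442.681 → [-298.3, 1472.5]
Outside: 1908 → excluded.
Retained (n=10): Σ = 4550, mean = 4550/10 = 455.000

455.0 ms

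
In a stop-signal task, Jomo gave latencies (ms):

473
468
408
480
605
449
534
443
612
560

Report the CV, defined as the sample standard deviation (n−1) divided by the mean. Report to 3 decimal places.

0.140

n = 10, Σ = 5032, M = 503.2000
Σ(x−M)² = 44689.600; s = √(44689.600/9) = 70.4664
CV = 70.4664 / 503.2000 = 0.14004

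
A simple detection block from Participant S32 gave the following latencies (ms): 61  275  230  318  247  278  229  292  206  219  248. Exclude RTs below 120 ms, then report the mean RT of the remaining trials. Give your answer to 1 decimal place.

254.2 ms

Excluded: 61
Retained (n=10): Σ = 2542
Mean = 2542/10 = 254.2000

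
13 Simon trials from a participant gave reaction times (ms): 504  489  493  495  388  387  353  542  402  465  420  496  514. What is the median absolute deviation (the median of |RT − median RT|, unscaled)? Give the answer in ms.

25 ms

Sorted: 353, 387, 388, 402, 420, 465, 489, 493, 495, 496, 504, 514, 542 → median = 489
|x − 489|: 15, 0, 4, 6, 101, 102, 136, 53, 87, 24, 69, 7, 25
Sorted deviations: 0, 4, 6, 7, 15, 24, 25, 53, 69, 87, 101, 102, 136 → MAD = 25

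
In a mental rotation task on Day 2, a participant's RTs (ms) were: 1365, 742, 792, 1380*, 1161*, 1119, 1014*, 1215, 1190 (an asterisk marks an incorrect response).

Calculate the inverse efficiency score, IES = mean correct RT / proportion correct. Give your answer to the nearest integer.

Correct trials (n=6): 1365, 742, 792, 1119, 1215, 1190
Mean correct RT = 6423/6 = 1070.5000 ms
Proportion correct = 6/9
IES = 1070.5000 / (6/9) = 1605.750 ms

1606 ms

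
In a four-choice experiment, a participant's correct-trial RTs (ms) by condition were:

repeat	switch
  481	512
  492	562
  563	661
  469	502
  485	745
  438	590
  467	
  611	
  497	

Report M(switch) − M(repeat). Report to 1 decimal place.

M(repeat) = 4503/9 = 500.333
M(switch) = 3572/6 = 595.333
Difference = 595.333 − 500.333 = 95.000 ms

95.0 ms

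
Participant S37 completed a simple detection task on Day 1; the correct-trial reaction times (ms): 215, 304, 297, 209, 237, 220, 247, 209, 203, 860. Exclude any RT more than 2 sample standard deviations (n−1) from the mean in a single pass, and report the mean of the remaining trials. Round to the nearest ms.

n = 10, ΣRT = 3001, M = 300.100
Σ(x−M)² = 359998.90; s = √(359998.90/9) = 200.000
Cutoffs: 300.100 ± 2·200.000 → [-99.9, 700.1]
Outside: 860 → excluded.
Retained (n=9): Σ = 2141, mean = 2141/9 = 237.889

238 ms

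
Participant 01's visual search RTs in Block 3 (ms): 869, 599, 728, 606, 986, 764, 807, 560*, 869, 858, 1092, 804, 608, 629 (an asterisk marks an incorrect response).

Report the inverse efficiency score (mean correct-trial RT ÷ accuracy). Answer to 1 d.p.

Correct trials (n=13): 869, 599, 728, 606, 986, 764, 807, 869, 858, 1092, 804, 608, 629
Mean correct RT = 10219/13 = 786.0769 ms
Proportion correct = 13/14
IES = 786.0769 / (13/14) = 846.544 ms

846.5 ms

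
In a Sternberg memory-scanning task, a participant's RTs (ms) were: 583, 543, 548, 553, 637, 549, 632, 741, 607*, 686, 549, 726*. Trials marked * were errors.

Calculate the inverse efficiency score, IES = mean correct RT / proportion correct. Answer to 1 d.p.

Correct trials (n=10): 583, 543, 548, 553, 637, 549, 632, 741, 686, 549
Mean correct RT = 6021/10 = 602.1000 ms
Proportion correct = 10/12
IES = 602.1000 / (10/12) = 722.520 ms

722.5 ms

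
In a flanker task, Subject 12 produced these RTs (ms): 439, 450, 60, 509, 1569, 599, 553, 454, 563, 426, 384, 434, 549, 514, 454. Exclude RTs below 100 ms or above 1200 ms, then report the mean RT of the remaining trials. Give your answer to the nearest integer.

Excluded: 60, 1569
Retained (n=13): Σ = 6328
Mean = 6328/13 = 486.7692

487 ms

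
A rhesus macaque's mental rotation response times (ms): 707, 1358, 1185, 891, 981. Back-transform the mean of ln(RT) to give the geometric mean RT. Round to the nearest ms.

999 ms

ln(RT): 6.5610, 7.2138, 7.0775, 6.7923, 6.8886
Mean ln(RT) = 34.5332/5 = 6.90664
Geometric mean = exp(6.90664) = 998.89 ms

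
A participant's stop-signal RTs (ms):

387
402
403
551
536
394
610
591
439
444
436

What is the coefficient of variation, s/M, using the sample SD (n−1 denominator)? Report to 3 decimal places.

n = 11, Σ = 5193, M = 472.0909
Σ(x−M)² = 69680.909; s = √(69680.909/10) = 83.4751
CV = 83.4751 / 472.0909 = 0.17682

0.177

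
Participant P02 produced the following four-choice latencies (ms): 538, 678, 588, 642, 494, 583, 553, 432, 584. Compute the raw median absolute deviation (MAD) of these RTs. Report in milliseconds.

45 ms

Sorted: 432, 494, 538, 553, 583, 584, 588, 642, 678 → median = 583
|x − 583|: 45, 95, 5, 59, 89, 0, 30, 151, 1
Sorted deviations: 0, 1, 5, 30, 45, 59, 89, 95, 151 → MAD = 45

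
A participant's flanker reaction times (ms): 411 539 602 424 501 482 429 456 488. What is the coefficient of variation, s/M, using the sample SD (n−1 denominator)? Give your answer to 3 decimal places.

n = 9, Σ = 4332, M = 481.3333
Σ(x−M)² = 29932.000; s = √(29932.000/8) = 61.1678
CV = 61.1678 / 481.3333 = 0.12708

0.127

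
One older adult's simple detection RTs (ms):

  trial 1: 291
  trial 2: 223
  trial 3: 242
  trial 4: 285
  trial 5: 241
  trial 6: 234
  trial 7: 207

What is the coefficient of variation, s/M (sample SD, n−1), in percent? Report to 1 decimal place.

12.6%

n = 7, Σ = 1723, M = 246.1429
Σ(x−M)² = 5780.857; s = √(5780.857/6) = 31.0399
CV = 31.0399 / 246.1429 = 0.12611 = 12.611%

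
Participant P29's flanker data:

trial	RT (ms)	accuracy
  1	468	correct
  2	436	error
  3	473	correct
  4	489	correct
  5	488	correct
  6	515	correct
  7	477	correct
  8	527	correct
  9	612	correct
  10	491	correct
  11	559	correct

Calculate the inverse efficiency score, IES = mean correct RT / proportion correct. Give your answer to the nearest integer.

Correct trials (n=10): 468, 473, 489, 488, 515, 477, 527, 612, 491, 559
Mean correct RT = 5099/10 = 509.9000 ms
Proportion correct = 10/11
IES = 509.9000 / (10/11) = 560.890 ms

561 ms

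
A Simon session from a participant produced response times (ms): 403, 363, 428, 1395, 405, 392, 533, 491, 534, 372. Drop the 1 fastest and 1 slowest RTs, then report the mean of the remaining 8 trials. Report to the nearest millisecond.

Sorted: 363, 372, 392, 403, 405, 428, 491, 533, 534, 1395
Drop lowest 1 (363) and highest 1 (1395)
Remaining (n=8): Σ = 3558, mean = 3558/8 = 444.750

445 ms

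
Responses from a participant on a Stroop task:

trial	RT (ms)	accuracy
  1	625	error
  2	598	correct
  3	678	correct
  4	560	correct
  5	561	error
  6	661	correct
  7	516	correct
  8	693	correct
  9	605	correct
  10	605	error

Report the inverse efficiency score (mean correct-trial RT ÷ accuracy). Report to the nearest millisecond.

880 ms

Correct trials (n=7): 598, 678, 560, 661, 516, 693, 605
Mean correct RT = 4311/7 = 615.8571 ms
Proportion correct = 7/10
IES = 615.8571 / (7/10) = 879.796 ms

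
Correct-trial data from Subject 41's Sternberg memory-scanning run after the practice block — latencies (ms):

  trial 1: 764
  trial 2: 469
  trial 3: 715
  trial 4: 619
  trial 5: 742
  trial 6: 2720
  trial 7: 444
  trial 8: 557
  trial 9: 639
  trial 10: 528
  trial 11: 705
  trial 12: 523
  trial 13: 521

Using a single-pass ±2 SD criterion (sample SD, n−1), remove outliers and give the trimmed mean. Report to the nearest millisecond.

n = 13, ΣRT = 9946, M = 765.077
Σ(x−M)² = 4274036.92; s = √(4274036.92/12) = 596.800
Cutoffs: 765.077 ± 2·596.800 → [-428.5, 1958.7]
Outside: 2720 → excluded.
Retained (n=12): Σ = 7226, mean = 7226/12 = 602.167

602 ms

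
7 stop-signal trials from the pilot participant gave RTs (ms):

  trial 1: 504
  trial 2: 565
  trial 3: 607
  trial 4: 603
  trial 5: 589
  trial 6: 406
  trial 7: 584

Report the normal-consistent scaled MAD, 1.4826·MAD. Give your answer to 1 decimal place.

Sorted: 406, 504, 565, 584, 589, 603, 607 → median = 584
|x − 584| sorted: 0, 5, 19, 19, 23, 80, 178 → MAD = 19
Robust SD ≈ 1.4826 × 19 = 28.169

28.2 ms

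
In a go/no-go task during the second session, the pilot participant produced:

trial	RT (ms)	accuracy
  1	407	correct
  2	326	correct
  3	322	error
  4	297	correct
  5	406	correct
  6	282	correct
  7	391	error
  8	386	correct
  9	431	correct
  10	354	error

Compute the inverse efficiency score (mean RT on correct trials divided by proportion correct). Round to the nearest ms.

517 ms

Correct trials (n=7): 407, 326, 297, 406, 282, 386, 431
Mean correct RT = 2535/7 = 362.1429 ms
Proportion correct = 7/10
IES = 362.1429 / (7/10) = 517.347 ms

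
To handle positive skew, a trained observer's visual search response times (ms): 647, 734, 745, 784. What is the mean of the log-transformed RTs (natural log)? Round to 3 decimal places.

ln(RT): 6.4723, 6.5985, 6.6134, 6.6644
Σ ln(RT) = 26.3486
Mean = 26.3486/4 = 6.58716

6.587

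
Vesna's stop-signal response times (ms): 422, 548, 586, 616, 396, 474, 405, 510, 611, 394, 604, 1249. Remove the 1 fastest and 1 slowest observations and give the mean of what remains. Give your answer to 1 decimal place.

Sorted: 394, 396, 405, 422, 474, 510, 548, 586, 604, 611, 616, 1249
Drop lowest 1 (394) and highest 1 (1249)
Remaining (n=10): Σ = 5172, mean = 5172/10 = 517.200

517.2 ms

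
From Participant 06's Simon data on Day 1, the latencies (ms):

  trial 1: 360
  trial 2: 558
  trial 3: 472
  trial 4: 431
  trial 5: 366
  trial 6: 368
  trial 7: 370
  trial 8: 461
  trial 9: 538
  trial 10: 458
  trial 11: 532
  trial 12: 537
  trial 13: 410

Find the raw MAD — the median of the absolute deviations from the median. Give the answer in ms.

79 ms

Sorted: 360, 366, 368, 370, 410, 431, 458, 461, 472, 532, 537, 538, 558 → median = 458
|x − 458|: 98, 100, 14, 27, 92, 90, 88, 3, 80, 0, 74, 79, 48
Sorted deviations: 0, 3, 14, 27, 48, 74, 79, 80, 88, 90, 92, 98, 100 → MAD = 79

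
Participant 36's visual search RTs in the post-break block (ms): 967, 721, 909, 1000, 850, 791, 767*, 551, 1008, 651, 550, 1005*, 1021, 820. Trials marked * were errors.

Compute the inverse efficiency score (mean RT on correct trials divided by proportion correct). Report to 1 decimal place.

956.6 ms

Correct trials (n=12): 967, 721, 909, 1000, 850, 791, 551, 1008, 651, 550, 1021, 820
Mean correct RT = 9839/12 = 819.9167 ms
Proportion correct = 12/14
IES = 819.9167 / (12/14) = 956.569 ms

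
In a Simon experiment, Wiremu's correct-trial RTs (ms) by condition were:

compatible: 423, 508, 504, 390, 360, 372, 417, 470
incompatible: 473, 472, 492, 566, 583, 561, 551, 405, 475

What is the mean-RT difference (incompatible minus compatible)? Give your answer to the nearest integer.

78 ms

M(compatible) = 3444/8 = 430.500
M(incompatible) = 4578/9 = 508.667
Difference = 508.667 − 430.500 = 78.167 ms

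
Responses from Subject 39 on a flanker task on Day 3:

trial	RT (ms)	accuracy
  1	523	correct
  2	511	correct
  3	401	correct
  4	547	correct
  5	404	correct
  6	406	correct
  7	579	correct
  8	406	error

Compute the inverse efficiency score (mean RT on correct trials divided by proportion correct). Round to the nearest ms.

550 ms

Correct trials (n=7): 523, 511, 401, 547, 404, 406, 579
Mean correct RT = 3371/7 = 481.5714 ms
Proportion correct = 7/8
IES = 481.5714 / (7/8) = 550.367 ms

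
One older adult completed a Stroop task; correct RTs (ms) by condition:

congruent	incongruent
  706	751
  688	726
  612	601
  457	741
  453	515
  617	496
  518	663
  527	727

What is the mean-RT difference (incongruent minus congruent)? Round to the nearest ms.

M(congruent) = 4578/8 = 572.250
M(incongruent) = 5220/8 = 652.500
Difference = 652.500 − 572.250 = 80.250 ms

80 ms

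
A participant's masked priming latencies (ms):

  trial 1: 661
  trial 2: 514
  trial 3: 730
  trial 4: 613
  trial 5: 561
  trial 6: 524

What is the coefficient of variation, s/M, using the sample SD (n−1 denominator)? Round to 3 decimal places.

n = 6, Σ = 3603, M = 600.5000
Σ(x−M)² = 35481.500; s = √(35481.500/5) = 84.2395
CV = 84.2395 / 600.5000 = 0.14028

0.140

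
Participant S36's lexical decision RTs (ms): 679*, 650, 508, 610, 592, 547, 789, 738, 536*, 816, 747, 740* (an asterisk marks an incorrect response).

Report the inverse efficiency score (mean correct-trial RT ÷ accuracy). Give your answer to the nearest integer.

Correct trials (n=9): 650, 508, 610, 592, 547, 789, 738, 816, 747
Mean correct RT = 5997/9 = 666.3333 ms
Proportion correct = 9/12
IES = 666.3333 / (9/12) = 888.444 ms

888 ms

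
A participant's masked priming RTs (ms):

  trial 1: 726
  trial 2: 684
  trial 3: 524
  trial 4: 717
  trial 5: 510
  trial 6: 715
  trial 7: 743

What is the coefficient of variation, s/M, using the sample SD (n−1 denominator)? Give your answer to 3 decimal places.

n = 7, Σ = 4619, M = 659.8571
Σ(x−M)² = 59090.857; s = √(59090.857/6) = 99.2395
CV = 99.2395 / 659.8571 = 0.15040

0.150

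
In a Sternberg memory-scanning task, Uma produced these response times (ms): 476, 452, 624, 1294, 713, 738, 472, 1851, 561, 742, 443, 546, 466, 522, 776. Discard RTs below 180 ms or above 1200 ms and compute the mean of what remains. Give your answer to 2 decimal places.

Excluded: 1294, 1851
Retained (n=13): Σ = 7531
Mean = 7531/13 = 579.3077

579.31 ms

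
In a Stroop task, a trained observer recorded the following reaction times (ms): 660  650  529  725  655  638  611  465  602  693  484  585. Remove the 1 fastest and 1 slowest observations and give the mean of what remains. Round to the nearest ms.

Sorted: 465, 484, 529, 585, 602, 611, 638, 650, 655, 660, 693, 725
Drop lowest 1 (465) and highest 1 (725)
Remaining (n=10): Σ = 6107, mean = 6107/10 = 610.700

611 ms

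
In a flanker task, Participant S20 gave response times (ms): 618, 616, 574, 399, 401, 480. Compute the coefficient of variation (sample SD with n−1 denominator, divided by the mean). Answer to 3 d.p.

0.198

n = 6, Σ = 3088, M = 514.6667
Σ(x−M)² = 51967.333; s = √(51967.333/5) = 101.9484
CV = 101.9484 / 514.6667 = 0.19809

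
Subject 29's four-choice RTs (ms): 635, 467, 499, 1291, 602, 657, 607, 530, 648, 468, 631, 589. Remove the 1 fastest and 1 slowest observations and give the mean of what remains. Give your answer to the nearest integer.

587 ms

Sorted: 467, 468, 499, 530, 589, 602, 607, 631, 635, 648, 657, 1291
Drop lowest 1 (467) and highest 1 (1291)
Remaining (n=10): Σ = 5866, mean = 5866/10 = 586.600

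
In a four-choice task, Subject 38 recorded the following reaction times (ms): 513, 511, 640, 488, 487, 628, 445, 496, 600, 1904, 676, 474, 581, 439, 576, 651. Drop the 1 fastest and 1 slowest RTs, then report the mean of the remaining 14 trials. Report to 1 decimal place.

Sorted: 439, 445, 474, 487, 488, 496, 511, 513, 576, 581, 600, 628, 640, 651, 676, 1904
Drop lowest 1 (439) and highest 1 (1904)
Remaining (n=14): Σ = 7766, mean = 7766/14 = 554.714

554.7 ms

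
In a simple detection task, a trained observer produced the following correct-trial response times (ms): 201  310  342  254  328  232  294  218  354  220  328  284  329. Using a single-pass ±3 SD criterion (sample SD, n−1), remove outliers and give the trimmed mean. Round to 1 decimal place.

284.2 ms

n = 13, ΣRT = 3694, M = 284.154
Σ(x−M)² = 33881.69; s = √(33881.69/12) = 53.136
Cutoffs: 284.154 ± 3·53.136 → [124.7, 443.6]
No RTs fall outside the cutoffs; all 13 retained. Mean = 3694/13 = 284.154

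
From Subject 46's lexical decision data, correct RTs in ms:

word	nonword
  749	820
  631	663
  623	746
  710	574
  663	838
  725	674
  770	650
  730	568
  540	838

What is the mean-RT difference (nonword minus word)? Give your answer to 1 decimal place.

25.6 ms

M(word) = 6141/9 = 682.333
M(nonword) = 6371/9 = 707.889
Difference = 707.889 − 682.333 = 25.556 ms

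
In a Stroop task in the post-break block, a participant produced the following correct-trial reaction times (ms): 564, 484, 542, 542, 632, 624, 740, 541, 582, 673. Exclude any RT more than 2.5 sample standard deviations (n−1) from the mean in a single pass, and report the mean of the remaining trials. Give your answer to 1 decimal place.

n = 10, ΣRT = 5924, M = 592.400
Σ(x−M)² = 51236.40; s = √(51236.40/9) = 75.452
Cutoffs: 592.400 ± 2.5·75.452 → [403.8, 781.0]
No RTs fall outside the cutoffs; all 10 retained. Mean = 5924/10 = 592.400

592.4 ms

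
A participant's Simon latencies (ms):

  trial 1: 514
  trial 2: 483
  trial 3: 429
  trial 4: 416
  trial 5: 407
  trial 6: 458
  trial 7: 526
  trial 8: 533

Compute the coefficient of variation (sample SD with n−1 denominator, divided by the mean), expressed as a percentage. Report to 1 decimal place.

n = 8, Σ = 3766, M = 470.7500
Σ(x−M)² = 17915.500; s = √(17915.500/7) = 50.5901
CV = 50.5901 / 470.7500 = 0.10747 = 10.747%

10.7%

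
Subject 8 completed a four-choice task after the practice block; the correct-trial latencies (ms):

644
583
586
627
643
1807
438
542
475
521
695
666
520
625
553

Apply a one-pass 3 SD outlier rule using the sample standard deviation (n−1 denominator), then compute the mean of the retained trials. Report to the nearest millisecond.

n = 15, ΣRT = 9925, M = 661.667
Σ(x−M)² = 1478895.33; s = √(1478895.33/14) = 325.016
Cutoffs: 661.667 ± 3·325.016 → [-313.4, 1636.7]
Outside: 1807 → excluded.
Retained (n=14): Σ = 8118, mean = 8118/14 = 579.857

580 ms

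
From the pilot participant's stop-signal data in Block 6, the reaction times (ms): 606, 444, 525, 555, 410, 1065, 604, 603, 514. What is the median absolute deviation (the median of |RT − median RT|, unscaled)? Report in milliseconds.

Sorted: 410, 444, 514, 525, 555, 603, 604, 606, 1065 → median = 555
|x − 555|: 51, 111, 30, 0, 145, 510, 49, 48, 41
Sorted deviations: 0, 30, 41, 48, 49, 51, 111, 145, 510 → MAD = 49

49 ms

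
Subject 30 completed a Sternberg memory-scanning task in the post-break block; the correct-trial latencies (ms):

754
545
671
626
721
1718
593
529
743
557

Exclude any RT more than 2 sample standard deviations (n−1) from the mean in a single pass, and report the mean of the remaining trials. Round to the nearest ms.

638 ms

n = 10, ΣRT = 7457, M = 745.700
Σ(x−M)² = 1112126.10; s = √(1112126.10/9) = 351.525
Cutoffs: 745.700 ± 2·351.525 → [42.7, 1448.7]
Outside: 1718 → excluded.
Retained (n=9): Σ = 5739, mean = 5739/9 = 637.667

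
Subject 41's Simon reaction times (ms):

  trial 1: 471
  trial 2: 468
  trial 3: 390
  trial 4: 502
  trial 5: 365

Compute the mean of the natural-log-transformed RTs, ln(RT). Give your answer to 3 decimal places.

6.078

ln(RT): 6.1549, 6.1485, 5.9661, 6.2186, 5.8999
Σ ln(RT) = 30.3880
Mean = 30.3880/5 = 6.07759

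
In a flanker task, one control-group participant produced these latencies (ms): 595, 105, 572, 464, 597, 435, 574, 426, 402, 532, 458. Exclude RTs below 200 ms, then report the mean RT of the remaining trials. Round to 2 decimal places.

505.50 ms

Excluded: 105
Retained (n=10): Σ = 5055
Mean = 5055/10 = 505.5000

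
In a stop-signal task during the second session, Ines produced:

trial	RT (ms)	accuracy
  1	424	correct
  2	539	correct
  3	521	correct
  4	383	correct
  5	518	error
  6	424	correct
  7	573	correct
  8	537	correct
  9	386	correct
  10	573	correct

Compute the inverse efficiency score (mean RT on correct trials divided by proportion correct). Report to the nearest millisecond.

Correct trials (n=9): 424, 539, 521, 383, 424, 573, 537, 386, 573
Mean correct RT = 4360/9 = 484.4444 ms
Proportion correct = 9/10
IES = 484.4444 / (9/10) = 538.272 ms

538 ms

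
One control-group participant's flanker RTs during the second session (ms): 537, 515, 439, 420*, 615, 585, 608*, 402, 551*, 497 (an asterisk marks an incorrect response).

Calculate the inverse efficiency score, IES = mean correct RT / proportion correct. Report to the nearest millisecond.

733 ms

Correct trials (n=7): 537, 515, 439, 615, 585, 402, 497
Mean correct RT = 3590/7 = 512.8571 ms
Proportion correct = 7/10
IES = 512.8571 / (7/10) = 732.653 ms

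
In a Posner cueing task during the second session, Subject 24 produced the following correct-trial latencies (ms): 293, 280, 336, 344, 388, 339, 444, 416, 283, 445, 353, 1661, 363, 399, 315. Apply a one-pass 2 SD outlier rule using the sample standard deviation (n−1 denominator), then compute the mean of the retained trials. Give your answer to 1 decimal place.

n = 15, ΣRT = 6659, M = 443.933
Σ(x−M)² = 1626824.93; s = √(1626824.93/14) = 340.884
Cutoffs: 443.933 ± 2·340.884 → [-237.8, 1125.7]
Outside: 1661 → excluded.
Retained (n=14): Σ = 4998, mean = 4998/14 = 357.000

357.0 ms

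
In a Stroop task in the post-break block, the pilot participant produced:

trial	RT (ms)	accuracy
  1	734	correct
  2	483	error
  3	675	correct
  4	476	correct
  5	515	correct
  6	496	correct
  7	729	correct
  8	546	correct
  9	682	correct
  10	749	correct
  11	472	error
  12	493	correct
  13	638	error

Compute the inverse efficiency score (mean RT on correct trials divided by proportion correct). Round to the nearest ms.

792 ms

Correct trials (n=10): 734, 675, 476, 515, 496, 729, 546, 682, 749, 493
Mean correct RT = 6095/10 = 609.5000 ms
Proportion correct = 10/13
IES = 609.5000 / (10/13) = 792.350 ms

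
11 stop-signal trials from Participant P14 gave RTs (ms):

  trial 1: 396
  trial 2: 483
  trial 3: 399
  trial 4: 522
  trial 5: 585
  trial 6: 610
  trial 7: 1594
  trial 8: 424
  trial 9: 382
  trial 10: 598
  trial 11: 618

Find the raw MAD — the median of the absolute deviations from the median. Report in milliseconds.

96 ms

Sorted: 382, 396, 399, 424, 483, 522, 585, 598, 610, 618, 1594 → median = 522
|x − 522|: 126, 39, 123, 0, 63, 88, 1072, 98, 140, 76, 96
Sorted deviations: 0, 39, 63, 76, 88, 96, 98, 123, 126, 140, 1072 → MAD = 96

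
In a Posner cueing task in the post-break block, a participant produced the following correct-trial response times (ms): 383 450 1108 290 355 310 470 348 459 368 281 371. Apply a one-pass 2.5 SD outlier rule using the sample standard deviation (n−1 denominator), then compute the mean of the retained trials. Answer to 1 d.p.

371.4 ms

n = 12, ΣRT = 5193, M = 432.750
Σ(x−M)² = 540518.25; s = √(540518.25/11) = 221.671
Cutoffs: 432.750 ± 2.5·221.671 → [-121.4, 986.9]
Outside: 1108 → excluded.
Retained (n=11): Σ = 4085, mean = 4085/11 = 371.364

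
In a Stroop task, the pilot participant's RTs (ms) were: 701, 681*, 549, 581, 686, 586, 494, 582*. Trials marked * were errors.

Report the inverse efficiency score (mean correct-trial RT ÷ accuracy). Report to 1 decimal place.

Correct trials (n=6): 701, 549, 581, 686, 586, 494
Mean correct RT = 3597/6 = 599.5000 ms
Proportion correct = 6/8
IES = 599.5000 / (6/8) = 799.333 ms

799.3 ms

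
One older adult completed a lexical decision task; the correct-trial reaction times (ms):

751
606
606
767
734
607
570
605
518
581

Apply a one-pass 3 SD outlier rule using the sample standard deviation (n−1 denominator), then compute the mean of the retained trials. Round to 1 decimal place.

634.5 ms

n = 10, ΣRT = 6345, M = 634.500
Σ(x−M)² = 64874.50; s = √(64874.50/9) = 84.902
Cutoffs: 634.500 ± 3·84.902 → [379.8, 889.2]
No RTs fall outside the cutoffs; all 10 retained. Mean = 6345/10 = 634.500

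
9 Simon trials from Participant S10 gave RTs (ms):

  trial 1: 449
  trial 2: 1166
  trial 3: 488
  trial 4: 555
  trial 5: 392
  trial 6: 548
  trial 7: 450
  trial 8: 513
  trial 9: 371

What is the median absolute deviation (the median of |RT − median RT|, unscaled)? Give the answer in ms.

Sorted: 371, 392, 449, 450, 488, 513, 548, 555, 1166 → median = 488
|x − 488|: 39, 678, 0, 67, 96, 60, 38, 25, 117
Sorted deviations: 0, 25, 38, 39, 60, 67, 96, 117, 678 → MAD = 60

60 ms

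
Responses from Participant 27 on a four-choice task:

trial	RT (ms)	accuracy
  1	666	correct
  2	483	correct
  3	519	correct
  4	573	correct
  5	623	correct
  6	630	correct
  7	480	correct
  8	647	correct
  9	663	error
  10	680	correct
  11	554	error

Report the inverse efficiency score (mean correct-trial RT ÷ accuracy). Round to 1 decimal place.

Correct trials (n=9): 666, 483, 519, 573, 623, 630, 480, 647, 680
Mean correct RT = 5301/9 = 589.0000 ms
Proportion correct = 9/11
IES = 589.0000 / (9/11) = 719.889 ms

719.9 ms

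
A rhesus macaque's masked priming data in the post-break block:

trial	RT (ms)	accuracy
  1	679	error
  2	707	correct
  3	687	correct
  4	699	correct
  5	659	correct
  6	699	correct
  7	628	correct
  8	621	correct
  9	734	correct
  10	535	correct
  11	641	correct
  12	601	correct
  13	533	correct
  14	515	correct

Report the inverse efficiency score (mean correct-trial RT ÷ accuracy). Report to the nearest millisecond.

684 ms

Correct trials (n=13): 707, 687, 699, 659, 699, 628, 621, 734, 535, 641, 601, 533, 515
Mean correct RT = 8259/13 = 635.3077 ms
Proportion correct = 13/14
IES = 635.3077 / (13/14) = 684.178 ms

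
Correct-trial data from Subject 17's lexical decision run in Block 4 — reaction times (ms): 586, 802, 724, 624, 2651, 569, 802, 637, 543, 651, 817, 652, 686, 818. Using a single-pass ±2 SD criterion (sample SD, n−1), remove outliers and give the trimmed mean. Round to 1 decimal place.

n = 14, ΣRT = 11562, M = 825.857
Σ(x−M)² = 3703089.71; s = √(3703089.71/13) = 533.716
Cutoffs: 825.857 ± 2·533.716 → [-241.6, 1893.3]
Outside: 2651 → excluded.
Retained (n=13): Σ = 8911, mean = 8911/13 = 685.462

685.5 ms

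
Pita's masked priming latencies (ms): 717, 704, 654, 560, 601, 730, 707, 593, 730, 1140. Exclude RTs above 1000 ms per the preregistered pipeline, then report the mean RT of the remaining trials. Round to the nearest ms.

666 ms

Excluded: 1140
Retained (n=9): Σ = 5996
Mean = 5996/9 = 666.2222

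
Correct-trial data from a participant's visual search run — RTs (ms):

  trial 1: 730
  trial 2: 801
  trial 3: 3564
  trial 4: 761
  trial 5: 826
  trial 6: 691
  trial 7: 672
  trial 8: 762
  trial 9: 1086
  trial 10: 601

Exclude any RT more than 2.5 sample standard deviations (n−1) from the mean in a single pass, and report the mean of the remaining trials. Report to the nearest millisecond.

n = 10, ΣRT = 10494, M = 1049.400
Σ(x−M)² = 7175896.40; s = √(7175896.40/9) = 892.929
Cutoffs: 1049.400 ± 2.5·892.929 → [-1182.9, 3281.7]
Outside: 3564 → excluded.
Retained (n=9): Σ = 6930, mean = 6930/9 = 770.000

770 ms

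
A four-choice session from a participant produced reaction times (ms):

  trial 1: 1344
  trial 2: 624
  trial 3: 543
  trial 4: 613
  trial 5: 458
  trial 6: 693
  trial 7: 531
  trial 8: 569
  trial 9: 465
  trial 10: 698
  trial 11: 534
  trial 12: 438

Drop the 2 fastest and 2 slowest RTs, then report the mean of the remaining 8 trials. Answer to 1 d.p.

571.5 ms

Sorted: 438, 458, 465, 531, 534, 543, 569, 613, 624, 693, 698, 1344
Drop lowest 2 (438, 458) and highest 2 (698, 1344)
Remaining (n=8): Σ = 4572, mean = 4572/8 = 571.500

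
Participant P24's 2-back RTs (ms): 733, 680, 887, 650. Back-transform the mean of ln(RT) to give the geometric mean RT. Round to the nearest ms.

ln(RT): 6.5971, 6.5221, 6.7878, 6.4770
Mean ln(RT) = 26.3841/4 = 6.59601
Geometric mean = exp(6.59601) = 732.17 ms

732 ms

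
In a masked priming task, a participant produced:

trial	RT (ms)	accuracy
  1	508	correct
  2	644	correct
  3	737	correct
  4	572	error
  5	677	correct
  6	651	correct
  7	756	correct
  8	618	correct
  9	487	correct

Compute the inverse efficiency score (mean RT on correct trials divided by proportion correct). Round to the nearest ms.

Correct trials (n=8): 508, 644, 737, 677, 651, 756, 618, 487
Mean correct RT = 5078/8 = 634.7500 ms
Proportion correct = 8/9
IES = 634.7500 / (8/9) = 714.094 ms

714 ms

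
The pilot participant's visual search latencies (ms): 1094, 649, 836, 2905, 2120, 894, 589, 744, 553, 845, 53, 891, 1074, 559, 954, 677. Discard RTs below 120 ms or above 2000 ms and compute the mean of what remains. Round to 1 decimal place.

Excluded: 53, 2120, 2905
Retained (n=13): Σ = 10359
Mean = 10359/13 = 796.8462

796.8 ms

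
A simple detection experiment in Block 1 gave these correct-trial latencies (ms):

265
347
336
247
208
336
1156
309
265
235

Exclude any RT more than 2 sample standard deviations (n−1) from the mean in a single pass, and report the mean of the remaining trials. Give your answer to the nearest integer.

283 ms

n = 10, ΣRT = 3704, M = 370.400
Σ(x−M)² = 706004.40; s = √(706004.40/9) = 280.080
Cutoffs: 370.400 ± 2·280.080 → [-189.8, 930.6]
Outside: 1156 → excluded.
Retained (n=9): Σ = 2548, mean = 2548/9 = 283.111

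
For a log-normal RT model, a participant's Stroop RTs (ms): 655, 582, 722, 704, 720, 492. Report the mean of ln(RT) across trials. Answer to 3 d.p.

6.461

ln(RT): 6.4846, 6.3665, 6.5820, 6.5568, 6.5793, 6.1985
Σ ln(RT) = 38.7676
Mean = 38.7676/6 = 6.46127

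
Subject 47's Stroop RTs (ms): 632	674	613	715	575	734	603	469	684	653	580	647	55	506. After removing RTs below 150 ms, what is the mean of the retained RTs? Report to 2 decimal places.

Excluded: 55
Retained (n=13): Σ = 8085
Mean = 8085/13 = 621.9231

621.92 ms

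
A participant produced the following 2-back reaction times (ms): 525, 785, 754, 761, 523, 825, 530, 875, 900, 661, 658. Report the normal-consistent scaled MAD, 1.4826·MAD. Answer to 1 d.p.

142.3 ms

Sorted: 523, 525, 530, 658, 661, 754, 761, 785, 825, 875, 900 → median = 754
|x − 754| sorted: 0, 7, 31, 71, 93, 96, 121, 146, 224, 229, 231 → MAD = 96
Robust SD ≈ 1.4826 × 96 = 142.330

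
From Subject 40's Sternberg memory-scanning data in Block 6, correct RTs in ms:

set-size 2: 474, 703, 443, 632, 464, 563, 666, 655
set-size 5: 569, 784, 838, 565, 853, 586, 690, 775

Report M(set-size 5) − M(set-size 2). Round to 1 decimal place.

132.5 ms

M(set-size 2) = 4600/8 = 575.000
M(set-size 5) = 5660/8 = 707.500
Difference = 707.500 − 575.000 = 132.500 ms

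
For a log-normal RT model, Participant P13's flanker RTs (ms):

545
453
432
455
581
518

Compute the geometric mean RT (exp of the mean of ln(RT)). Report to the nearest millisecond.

494 ms

ln(RT): 6.3008, 6.1159, 6.0684, 6.1203, 6.3648, 6.2500
Mean ln(RT) = 37.2201/6 = 6.20335
Geometric mean = exp(6.20335) = 494.40 ms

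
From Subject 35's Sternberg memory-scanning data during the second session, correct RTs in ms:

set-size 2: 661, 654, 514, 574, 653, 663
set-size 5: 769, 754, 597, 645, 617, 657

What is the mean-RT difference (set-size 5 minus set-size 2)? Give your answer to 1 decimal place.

53.3 ms

M(set-size 2) = 3719/6 = 619.833
M(set-size 5) = 4039/6 = 673.167
Difference = 673.167 − 619.833 = 53.333 ms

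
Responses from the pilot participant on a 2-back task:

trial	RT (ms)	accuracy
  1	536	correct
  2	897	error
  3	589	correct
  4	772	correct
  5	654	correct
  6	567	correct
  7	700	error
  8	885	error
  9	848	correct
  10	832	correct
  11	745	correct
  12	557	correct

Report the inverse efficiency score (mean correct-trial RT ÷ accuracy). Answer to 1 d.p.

Correct trials (n=9): 536, 589, 772, 654, 567, 848, 832, 745, 557
Mean correct RT = 6100/9 = 677.7778 ms
Proportion correct = 9/12
IES = 677.7778 / (9/12) = 903.704 ms

903.7 ms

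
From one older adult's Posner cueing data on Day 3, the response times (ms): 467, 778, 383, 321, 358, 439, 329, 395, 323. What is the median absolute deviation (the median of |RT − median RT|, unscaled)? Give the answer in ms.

Sorted: 321, 323, 329, 358, 383, 395, 439, 467, 778 → median = 383
|x − 383|: 84, 395, 0, 62, 25, 56, 54, 12, 60
Sorted deviations: 0, 12, 25, 54, 56, 60, 62, 84, 395 → MAD = 56

56 ms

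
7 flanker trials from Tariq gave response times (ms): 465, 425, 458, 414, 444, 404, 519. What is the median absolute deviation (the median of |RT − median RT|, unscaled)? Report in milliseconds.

21 ms

Sorted: 404, 414, 425, 444, 458, 465, 519 → median = 444
|x − 444|: 21, 19, 14, 30, 0, 40, 75
Sorted deviations: 0, 14, 19, 21, 30, 40, 75 → MAD = 21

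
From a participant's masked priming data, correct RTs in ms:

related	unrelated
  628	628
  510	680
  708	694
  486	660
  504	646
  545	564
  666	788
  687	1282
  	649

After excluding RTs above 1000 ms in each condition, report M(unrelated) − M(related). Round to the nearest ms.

72 ms

unrelated: exclude 1282
M(related) = 4734/8 = 591.750
M(unrelated) = 5309/8 = 663.625
Difference = 663.625 − 591.750 = 71.875 ms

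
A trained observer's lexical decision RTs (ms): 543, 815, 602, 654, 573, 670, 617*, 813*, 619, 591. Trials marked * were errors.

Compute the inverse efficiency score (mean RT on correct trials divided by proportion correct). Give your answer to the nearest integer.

792 ms

Correct trials (n=8): 543, 815, 602, 654, 573, 670, 619, 591
Mean correct RT = 5067/8 = 633.3750 ms
Proportion correct = 8/10
IES = 633.3750 / (8/10) = 791.719 ms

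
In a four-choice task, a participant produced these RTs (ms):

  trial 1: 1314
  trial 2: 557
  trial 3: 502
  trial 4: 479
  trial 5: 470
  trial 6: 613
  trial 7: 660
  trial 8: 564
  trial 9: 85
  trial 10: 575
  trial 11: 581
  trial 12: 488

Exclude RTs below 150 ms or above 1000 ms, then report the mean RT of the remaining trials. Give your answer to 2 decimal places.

Excluded: 85, 1314
Retained (n=10): Σ = 5489
Mean = 5489/10 = 548.9000

548.90 ms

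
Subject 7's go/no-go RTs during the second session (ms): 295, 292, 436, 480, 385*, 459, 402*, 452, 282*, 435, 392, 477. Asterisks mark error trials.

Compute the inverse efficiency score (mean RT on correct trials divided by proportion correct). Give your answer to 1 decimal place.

550.8 ms

Correct trials (n=9): 295, 292, 436, 480, 459, 452, 435, 392, 477
Mean correct RT = 3718/9 = 413.1111 ms
Proportion correct = 9/12
IES = 413.1111 / (9/12) = 550.815 ms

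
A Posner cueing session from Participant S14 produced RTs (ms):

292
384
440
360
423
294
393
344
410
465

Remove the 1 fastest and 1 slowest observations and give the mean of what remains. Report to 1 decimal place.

Sorted: 292, 294, 344, 360, 384, 393, 410, 423, 440, 465
Drop lowest 1 (292) and highest 1 (465)
Remaining (n=8): Σ = 3048, mean = 3048/8 = 381.000

381.0 ms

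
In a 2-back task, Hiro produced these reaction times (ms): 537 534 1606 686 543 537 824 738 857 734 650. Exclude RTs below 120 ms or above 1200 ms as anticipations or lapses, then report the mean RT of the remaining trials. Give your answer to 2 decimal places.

Excluded: 1606
Retained (n=10): Σ = 6640
Mean = 6640/10 = 664.0000

664.00 ms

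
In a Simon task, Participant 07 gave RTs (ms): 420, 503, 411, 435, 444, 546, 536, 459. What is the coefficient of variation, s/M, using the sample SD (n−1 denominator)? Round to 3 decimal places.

n = 8, Σ = 3754, M = 469.2500
Σ(x−M)² = 19219.500; s = √(19219.500/7) = 52.3989
CV = 52.3989 / 469.2500 = 0.11167

0.112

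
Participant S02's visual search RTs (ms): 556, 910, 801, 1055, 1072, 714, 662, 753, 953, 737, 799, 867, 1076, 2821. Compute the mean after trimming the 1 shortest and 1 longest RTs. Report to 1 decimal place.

866.6 ms

Sorted: 556, 662, 714, 737, 753, 799, 801, 867, 910, 953, 1055, 1072, 1076, 2821
Drop lowest 1 (556) and highest 1 (2821)
Remaining (n=12): Σ = 10399, mean = 10399/12 = 866.583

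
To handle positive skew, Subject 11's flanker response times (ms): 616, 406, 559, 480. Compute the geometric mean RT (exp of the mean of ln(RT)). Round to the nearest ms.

509 ms

ln(RT): 6.4232, 6.0064, 6.3261, 6.1738
Mean ln(RT) = 24.9295/4 = 6.23238
Geometric mean = exp(6.23238) = 508.97 ms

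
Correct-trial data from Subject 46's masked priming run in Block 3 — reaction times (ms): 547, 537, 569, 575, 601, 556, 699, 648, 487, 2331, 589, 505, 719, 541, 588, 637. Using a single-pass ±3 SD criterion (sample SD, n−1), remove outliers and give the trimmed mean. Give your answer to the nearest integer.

587 ms

n = 16, ΣRT = 11129, M = 695.562
Σ(x−M)² = 2913721.94; s = √(2913721.94/15) = 440.736
Cutoffs: 695.562 ± 3·440.736 → [-626.6, 2017.8]
Outside: 2331 → excluded.
Retained (n=15): Σ = 8798, mean = 8798/15 = 586.533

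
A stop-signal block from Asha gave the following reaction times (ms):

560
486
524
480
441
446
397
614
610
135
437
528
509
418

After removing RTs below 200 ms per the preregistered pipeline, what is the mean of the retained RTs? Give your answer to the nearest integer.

496 ms

Excluded: 135
Retained (n=13): Σ = 6450
Mean = 6450/13 = 496.1538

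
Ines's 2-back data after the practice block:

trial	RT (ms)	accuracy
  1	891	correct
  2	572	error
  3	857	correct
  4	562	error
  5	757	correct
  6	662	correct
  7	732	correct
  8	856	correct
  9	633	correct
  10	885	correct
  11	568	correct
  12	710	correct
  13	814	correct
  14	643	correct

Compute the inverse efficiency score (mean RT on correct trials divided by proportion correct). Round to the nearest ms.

Correct trials (n=12): 891, 857, 757, 662, 732, 856, 633, 885, 568, 710, 814, 643
Mean correct RT = 9008/12 = 750.6667 ms
Proportion correct = 12/14
IES = 750.6667 / (12/14) = 875.778 ms

876 ms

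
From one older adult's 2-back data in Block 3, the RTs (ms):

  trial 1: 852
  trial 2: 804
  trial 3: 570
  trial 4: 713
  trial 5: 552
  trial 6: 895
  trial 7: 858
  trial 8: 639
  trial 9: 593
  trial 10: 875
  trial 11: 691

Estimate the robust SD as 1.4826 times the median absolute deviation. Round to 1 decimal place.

206.1 ms

Sorted: 552, 570, 593, 639, 691, 713, 804, 852, 858, 875, 895 → median = 713
|x − 713| sorted: 0, 22, 74, 91, 120, 139, 143, 145, 161, 162, 182 → MAD = 139
Robust SD ≈ 1.4826 × 139 = 206.081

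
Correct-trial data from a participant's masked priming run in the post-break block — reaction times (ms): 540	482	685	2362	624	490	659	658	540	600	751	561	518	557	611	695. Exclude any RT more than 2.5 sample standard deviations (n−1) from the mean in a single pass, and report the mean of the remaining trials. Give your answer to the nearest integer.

n = 16, ΣRT = 11333, M = 708.312
Σ(x−M)² = 3006849.44; s = √(3006849.44/15) = 447.724
Cutoffs: 708.312 ± 2.5·447.724 → [-411.0, 1827.6]
Outside: 2362 → excluded.
Retained (n=15): Σ = 8971, mean = 8971/15 = 598.067

598 ms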